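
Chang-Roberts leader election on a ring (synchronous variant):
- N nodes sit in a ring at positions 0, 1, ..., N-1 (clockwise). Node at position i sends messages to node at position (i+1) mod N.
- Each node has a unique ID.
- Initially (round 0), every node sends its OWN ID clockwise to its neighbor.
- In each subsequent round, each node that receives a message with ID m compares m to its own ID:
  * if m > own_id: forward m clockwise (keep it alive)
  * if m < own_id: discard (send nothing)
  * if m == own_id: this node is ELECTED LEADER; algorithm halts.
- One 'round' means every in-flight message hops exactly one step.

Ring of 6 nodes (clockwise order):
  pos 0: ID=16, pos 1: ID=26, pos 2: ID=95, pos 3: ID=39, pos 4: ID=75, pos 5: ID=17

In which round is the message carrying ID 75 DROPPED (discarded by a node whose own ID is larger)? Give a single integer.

Round 1: pos1(id26) recv 16: drop; pos2(id95) recv 26: drop; pos3(id39) recv 95: fwd; pos4(id75) recv 39: drop; pos5(id17) recv 75: fwd; pos0(id16) recv 17: fwd
Round 2: pos4(id75) recv 95: fwd; pos0(id16) recv 75: fwd; pos1(id26) recv 17: drop
Round 3: pos5(id17) recv 95: fwd; pos1(id26) recv 75: fwd
Round 4: pos0(id16) recv 95: fwd; pos2(id95) recv 75: drop
Round 5: pos1(id26) recv 95: fwd
Round 6: pos2(id95) recv 95: ELECTED
Message ID 75 originates at pos 4; dropped at pos 2 in round 4

Answer: 4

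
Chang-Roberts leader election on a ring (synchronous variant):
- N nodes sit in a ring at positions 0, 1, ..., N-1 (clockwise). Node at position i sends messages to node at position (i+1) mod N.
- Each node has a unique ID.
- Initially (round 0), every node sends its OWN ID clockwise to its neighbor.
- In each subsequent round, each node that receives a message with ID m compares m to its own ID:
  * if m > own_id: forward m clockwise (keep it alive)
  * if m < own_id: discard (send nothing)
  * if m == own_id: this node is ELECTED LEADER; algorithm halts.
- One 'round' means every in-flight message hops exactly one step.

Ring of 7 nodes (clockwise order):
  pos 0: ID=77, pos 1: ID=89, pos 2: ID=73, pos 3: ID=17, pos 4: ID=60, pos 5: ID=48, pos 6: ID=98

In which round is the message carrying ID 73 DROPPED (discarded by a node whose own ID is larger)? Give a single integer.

Round 1: pos1(id89) recv 77: drop; pos2(id73) recv 89: fwd; pos3(id17) recv 73: fwd; pos4(id60) recv 17: drop; pos5(id48) recv 60: fwd; pos6(id98) recv 48: drop; pos0(id77) recv 98: fwd
Round 2: pos3(id17) recv 89: fwd; pos4(id60) recv 73: fwd; pos6(id98) recv 60: drop; pos1(id89) recv 98: fwd
Round 3: pos4(id60) recv 89: fwd; pos5(id48) recv 73: fwd; pos2(id73) recv 98: fwd
Round 4: pos5(id48) recv 89: fwd; pos6(id98) recv 73: drop; pos3(id17) recv 98: fwd
Round 5: pos6(id98) recv 89: drop; pos4(id60) recv 98: fwd
Round 6: pos5(id48) recv 98: fwd
Round 7: pos6(id98) recv 98: ELECTED
Message ID 73 originates at pos 2; dropped at pos 6 in round 4

Answer: 4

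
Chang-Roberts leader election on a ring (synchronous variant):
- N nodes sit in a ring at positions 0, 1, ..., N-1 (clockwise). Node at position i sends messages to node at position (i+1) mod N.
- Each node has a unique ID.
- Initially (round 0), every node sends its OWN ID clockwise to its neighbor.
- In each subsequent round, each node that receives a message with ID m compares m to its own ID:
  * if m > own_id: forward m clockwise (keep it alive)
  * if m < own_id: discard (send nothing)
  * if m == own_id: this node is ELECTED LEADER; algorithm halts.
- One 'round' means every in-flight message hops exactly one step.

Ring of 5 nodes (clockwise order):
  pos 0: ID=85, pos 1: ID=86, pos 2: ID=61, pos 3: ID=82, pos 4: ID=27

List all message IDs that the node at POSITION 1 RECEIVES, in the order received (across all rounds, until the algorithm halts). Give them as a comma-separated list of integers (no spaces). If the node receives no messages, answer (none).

Answer: 85,86

Derivation:
Round 1: pos1(id86) recv 85: drop; pos2(id61) recv 86: fwd; pos3(id82) recv 61: drop; pos4(id27) recv 82: fwd; pos0(id85) recv 27: drop
Round 2: pos3(id82) recv 86: fwd; pos0(id85) recv 82: drop
Round 3: pos4(id27) recv 86: fwd
Round 4: pos0(id85) recv 86: fwd
Round 5: pos1(id86) recv 86: ELECTED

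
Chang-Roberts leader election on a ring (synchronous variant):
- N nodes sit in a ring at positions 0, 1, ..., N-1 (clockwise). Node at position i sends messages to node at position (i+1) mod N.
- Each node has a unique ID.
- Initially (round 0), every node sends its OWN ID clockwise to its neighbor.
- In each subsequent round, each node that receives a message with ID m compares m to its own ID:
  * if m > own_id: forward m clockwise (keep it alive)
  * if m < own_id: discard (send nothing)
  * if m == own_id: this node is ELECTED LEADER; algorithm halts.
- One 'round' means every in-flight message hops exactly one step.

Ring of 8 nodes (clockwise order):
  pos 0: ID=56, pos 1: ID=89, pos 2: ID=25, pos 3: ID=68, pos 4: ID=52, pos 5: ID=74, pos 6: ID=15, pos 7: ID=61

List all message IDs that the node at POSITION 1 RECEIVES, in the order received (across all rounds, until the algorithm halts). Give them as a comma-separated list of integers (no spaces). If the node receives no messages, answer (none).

Round 1: pos1(id89) recv 56: drop; pos2(id25) recv 89: fwd; pos3(id68) recv 25: drop; pos4(id52) recv 68: fwd; pos5(id74) recv 52: drop; pos6(id15) recv 74: fwd; pos7(id61) recv 15: drop; pos0(id56) recv 61: fwd
Round 2: pos3(id68) recv 89: fwd; pos5(id74) recv 68: drop; pos7(id61) recv 74: fwd; pos1(id89) recv 61: drop
Round 3: pos4(id52) recv 89: fwd; pos0(id56) recv 74: fwd
Round 4: pos5(id74) recv 89: fwd; pos1(id89) recv 74: drop
Round 5: pos6(id15) recv 89: fwd
Round 6: pos7(id61) recv 89: fwd
Round 7: pos0(id56) recv 89: fwd
Round 8: pos1(id89) recv 89: ELECTED

Answer: 56,61,74,89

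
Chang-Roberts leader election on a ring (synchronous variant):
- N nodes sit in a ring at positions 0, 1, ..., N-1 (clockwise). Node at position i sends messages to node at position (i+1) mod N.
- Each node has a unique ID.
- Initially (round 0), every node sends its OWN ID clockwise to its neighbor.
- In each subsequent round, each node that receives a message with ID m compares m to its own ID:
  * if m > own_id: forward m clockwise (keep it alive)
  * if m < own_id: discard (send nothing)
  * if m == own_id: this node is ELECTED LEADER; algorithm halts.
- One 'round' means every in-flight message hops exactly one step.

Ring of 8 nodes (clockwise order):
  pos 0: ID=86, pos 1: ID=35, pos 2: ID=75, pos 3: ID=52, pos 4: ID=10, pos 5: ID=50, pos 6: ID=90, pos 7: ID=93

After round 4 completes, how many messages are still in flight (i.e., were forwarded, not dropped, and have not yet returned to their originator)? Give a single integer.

Answer: 2

Derivation:
Round 1: pos1(id35) recv 86: fwd; pos2(id75) recv 35: drop; pos3(id52) recv 75: fwd; pos4(id10) recv 52: fwd; pos5(id50) recv 10: drop; pos6(id90) recv 50: drop; pos7(id93) recv 90: drop; pos0(id86) recv 93: fwd
Round 2: pos2(id75) recv 86: fwd; pos4(id10) recv 75: fwd; pos5(id50) recv 52: fwd; pos1(id35) recv 93: fwd
Round 3: pos3(id52) recv 86: fwd; pos5(id50) recv 75: fwd; pos6(id90) recv 52: drop; pos2(id75) recv 93: fwd
Round 4: pos4(id10) recv 86: fwd; pos6(id90) recv 75: drop; pos3(id52) recv 93: fwd
After round 4: 2 messages still in flight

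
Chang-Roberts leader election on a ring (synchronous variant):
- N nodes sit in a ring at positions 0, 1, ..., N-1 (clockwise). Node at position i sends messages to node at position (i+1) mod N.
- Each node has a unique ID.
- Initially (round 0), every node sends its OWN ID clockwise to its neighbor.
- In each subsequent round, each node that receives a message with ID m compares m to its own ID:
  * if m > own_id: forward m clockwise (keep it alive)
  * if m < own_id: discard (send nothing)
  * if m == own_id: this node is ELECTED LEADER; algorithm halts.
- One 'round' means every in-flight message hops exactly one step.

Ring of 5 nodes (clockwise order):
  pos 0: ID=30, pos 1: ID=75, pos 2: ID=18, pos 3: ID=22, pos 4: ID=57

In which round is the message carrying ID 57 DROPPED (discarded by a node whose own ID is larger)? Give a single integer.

Answer: 2

Derivation:
Round 1: pos1(id75) recv 30: drop; pos2(id18) recv 75: fwd; pos3(id22) recv 18: drop; pos4(id57) recv 22: drop; pos0(id30) recv 57: fwd
Round 2: pos3(id22) recv 75: fwd; pos1(id75) recv 57: drop
Round 3: pos4(id57) recv 75: fwd
Round 4: pos0(id30) recv 75: fwd
Round 5: pos1(id75) recv 75: ELECTED
Message ID 57 originates at pos 4; dropped at pos 1 in round 2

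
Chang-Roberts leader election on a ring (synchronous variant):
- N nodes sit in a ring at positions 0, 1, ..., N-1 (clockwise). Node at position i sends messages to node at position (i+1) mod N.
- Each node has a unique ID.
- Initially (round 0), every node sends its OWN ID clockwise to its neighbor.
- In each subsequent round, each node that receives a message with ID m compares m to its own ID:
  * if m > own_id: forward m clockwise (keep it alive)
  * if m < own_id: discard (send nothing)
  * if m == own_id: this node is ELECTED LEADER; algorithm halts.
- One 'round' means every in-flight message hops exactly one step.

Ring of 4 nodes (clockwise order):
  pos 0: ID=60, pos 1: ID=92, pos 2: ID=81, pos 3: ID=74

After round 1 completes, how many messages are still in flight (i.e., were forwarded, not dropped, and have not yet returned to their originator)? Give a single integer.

Round 1: pos1(id92) recv 60: drop; pos2(id81) recv 92: fwd; pos3(id74) recv 81: fwd; pos0(id60) recv 74: fwd
After round 1: 3 messages still in flight

Answer: 3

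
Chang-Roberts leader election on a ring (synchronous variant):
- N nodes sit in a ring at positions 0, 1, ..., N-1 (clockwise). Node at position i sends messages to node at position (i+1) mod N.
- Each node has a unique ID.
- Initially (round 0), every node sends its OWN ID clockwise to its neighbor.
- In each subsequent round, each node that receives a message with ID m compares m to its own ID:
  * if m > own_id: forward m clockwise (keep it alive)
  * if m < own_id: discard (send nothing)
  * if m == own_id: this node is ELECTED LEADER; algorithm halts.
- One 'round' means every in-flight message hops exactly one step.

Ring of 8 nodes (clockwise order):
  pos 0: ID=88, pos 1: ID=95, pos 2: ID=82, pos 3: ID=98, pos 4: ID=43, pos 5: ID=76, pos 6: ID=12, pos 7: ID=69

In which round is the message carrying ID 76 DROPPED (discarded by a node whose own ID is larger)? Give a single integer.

Answer: 3

Derivation:
Round 1: pos1(id95) recv 88: drop; pos2(id82) recv 95: fwd; pos3(id98) recv 82: drop; pos4(id43) recv 98: fwd; pos5(id76) recv 43: drop; pos6(id12) recv 76: fwd; pos7(id69) recv 12: drop; pos0(id88) recv 69: drop
Round 2: pos3(id98) recv 95: drop; pos5(id76) recv 98: fwd; pos7(id69) recv 76: fwd
Round 3: pos6(id12) recv 98: fwd; pos0(id88) recv 76: drop
Round 4: pos7(id69) recv 98: fwd
Round 5: pos0(id88) recv 98: fwd
Round 6: pos1(id95) recv 98: fwd
Round 7: pos2(id82) recv 98: fwd
Round 8: pos3(id98) recv 98: ELECTED
Message ID 76 originates at pos 5; dropped at pos 0 in round 3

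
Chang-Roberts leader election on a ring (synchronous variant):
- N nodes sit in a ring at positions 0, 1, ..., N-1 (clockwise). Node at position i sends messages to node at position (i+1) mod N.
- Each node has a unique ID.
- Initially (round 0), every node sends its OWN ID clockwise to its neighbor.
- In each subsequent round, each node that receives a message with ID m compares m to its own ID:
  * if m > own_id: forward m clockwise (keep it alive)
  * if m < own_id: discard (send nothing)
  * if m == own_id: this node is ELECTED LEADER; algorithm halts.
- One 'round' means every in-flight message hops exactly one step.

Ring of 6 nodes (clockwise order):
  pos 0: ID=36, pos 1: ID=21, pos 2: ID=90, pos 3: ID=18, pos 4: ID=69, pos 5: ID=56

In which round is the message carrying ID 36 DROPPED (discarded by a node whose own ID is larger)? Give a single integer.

Round 1: pos1(id21) recv 36: fwd; pos2(id90) recv 21: drop; pos3(id18) recv 90: fwd; pos4(id69) recv 18: drop; pos5(id56) recv 69: fwd; pos0(id36) recv 56: fwd
Round 2: pos2(id90) recv 36: drop; pos4(id69) recv 90: fwd; pos0(id36) recv 69: fwd; pos1(id21) recv 56: fwd
Round 3: pos5(id56) recv 90: fwd; pos1(id21) recv 69: fwd; pos2(id90) recv 56: drop
Round 4: pos0(id36) recv 90: fwd; pos2(id90) recv 69: drop
Round 5: pos1(id21) recv 90: fwd
Round 6: pos2(id90) recv 90: ELECTED
Message ID 36 originates at pos 0; dropped at pos 2 in round 2

Answer: 2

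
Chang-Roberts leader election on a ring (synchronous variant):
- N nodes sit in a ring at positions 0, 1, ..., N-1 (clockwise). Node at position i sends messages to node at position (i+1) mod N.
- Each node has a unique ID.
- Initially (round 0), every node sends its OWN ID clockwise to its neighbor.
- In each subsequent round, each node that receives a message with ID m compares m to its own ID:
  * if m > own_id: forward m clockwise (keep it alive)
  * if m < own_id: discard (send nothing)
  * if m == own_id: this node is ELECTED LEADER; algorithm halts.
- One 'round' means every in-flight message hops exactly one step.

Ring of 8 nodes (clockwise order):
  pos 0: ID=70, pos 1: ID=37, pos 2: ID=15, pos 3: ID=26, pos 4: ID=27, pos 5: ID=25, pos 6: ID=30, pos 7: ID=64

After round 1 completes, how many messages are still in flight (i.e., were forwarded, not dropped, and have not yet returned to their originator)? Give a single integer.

Round 1: pos1(id37) recv 70: fwd; pos2(id15) recv 37: fwd; pos3(id26) recv 15: drop; pos4(id27) recv 26: drop; pos5(id25) recv 27: fwd; pos6(id30) recv 25: drop; pos7(id64) recv 30: drop; pos0(id70) recv 64: drop
After round 1: 3 messages still in flight

Answer: 3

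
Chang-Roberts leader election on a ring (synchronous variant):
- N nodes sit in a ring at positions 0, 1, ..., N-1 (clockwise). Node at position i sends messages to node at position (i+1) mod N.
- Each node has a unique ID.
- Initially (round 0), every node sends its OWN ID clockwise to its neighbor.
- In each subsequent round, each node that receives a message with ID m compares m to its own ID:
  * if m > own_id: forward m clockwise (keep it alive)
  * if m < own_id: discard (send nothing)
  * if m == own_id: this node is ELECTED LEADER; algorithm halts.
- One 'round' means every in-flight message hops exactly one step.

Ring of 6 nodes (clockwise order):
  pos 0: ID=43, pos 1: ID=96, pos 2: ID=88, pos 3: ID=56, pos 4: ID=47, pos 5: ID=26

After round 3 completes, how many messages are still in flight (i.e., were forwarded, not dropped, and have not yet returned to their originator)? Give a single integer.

Answer: 3

Derivation:
Round 1: pos1(id96) recv 43: drop; pos2(id88) recv 96: fwd; pos3(id56) recv 88: fwd; pos4(id47) recv 56: fwd; pos5(id26) recv 47: fwd; pos0(id43) recv 26: drop
Round 2: pos3(id56) recv 96: fwd; pos4(id47) recv 88: fwd; pos5(id26) recv 56: fwd; pos0(id43) recv 47: fwd
Round 3: pos4(id47) recv 96: fwd; pos5(id26) recv 88: fwd; pos0(id43) recv 56: fwd; pos1(id96) recv 47: drop
After round 3: 3 messages still in flight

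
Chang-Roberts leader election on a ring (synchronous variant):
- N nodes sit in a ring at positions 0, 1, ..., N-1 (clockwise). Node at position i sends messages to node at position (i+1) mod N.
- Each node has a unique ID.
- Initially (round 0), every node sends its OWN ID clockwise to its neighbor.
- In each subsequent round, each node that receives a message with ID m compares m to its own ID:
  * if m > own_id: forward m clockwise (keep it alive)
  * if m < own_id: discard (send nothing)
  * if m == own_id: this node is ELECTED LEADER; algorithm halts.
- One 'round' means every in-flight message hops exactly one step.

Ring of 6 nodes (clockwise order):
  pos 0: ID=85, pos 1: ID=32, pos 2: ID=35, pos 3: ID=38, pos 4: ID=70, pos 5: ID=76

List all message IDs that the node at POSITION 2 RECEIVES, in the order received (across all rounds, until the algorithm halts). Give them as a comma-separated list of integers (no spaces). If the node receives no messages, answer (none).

Round 1: pos1(id32) recv 85: fwd; pos2(id35) recv 32: drop; pos3(id38) recv 35: drop; pos4(id70) recv 38: drop; pos5(id76) recv 70: drop; pos0(id85) recv 76: drop
Round 2: pos2(id35) recv 85: fwd
Round 3: pos3(id38) recv 85: fwd
Round 4: pos4(id70) recv 85: fwd
Round 5: pos5(id76) recv 85: fwd
Round 6: pos0(id85) recv 85: ELECTED

Answer: 32,85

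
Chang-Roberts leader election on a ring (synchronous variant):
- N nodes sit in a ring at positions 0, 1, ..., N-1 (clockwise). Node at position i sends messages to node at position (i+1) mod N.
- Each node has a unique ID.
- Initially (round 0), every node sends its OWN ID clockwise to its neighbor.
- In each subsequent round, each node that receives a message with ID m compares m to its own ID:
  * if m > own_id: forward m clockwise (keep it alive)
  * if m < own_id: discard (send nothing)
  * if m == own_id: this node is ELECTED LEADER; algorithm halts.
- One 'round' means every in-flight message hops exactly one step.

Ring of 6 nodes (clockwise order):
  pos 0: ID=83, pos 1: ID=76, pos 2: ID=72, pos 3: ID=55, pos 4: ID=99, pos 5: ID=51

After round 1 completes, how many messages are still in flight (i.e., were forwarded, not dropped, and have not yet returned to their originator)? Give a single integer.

Round 1: pos1(id76) recv 83: fwd; pos2(id72) recv 76: fwd; pos3(id55) recv 72: fwd; pos4(id99) recv 55: drop; pos5(id51) recv 99: fwd; pos0(id83) recv 51: drop
After round 1: 4 messages still in flight

Answer: 4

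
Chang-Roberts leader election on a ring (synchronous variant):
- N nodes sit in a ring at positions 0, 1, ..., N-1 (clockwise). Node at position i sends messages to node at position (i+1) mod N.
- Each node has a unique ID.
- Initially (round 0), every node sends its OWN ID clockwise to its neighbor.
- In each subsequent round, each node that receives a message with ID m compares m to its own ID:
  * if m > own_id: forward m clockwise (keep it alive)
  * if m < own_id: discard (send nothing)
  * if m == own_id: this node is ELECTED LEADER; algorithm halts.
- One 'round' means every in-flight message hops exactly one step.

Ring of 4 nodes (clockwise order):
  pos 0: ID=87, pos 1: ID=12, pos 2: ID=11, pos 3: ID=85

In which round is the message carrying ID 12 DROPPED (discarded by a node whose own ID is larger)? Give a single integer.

Answer: 2

Derivation:
Round 1: pos1(id12) recv 87: fwd; pos2(id11) recv 12: fwd; pos3(id85) recv 11: drop; pos0(id87) recv 85: drop
Round 2: pos2(id11) recv 87: fwd; pos3(id85) recv 12: drop
Round 3: pos3(id85) recv 87: fwd
Round 4: pos0(id87) recv 87: ELECTED
Message ID 12 originates at pos 1; dropped at pos 3 in round 2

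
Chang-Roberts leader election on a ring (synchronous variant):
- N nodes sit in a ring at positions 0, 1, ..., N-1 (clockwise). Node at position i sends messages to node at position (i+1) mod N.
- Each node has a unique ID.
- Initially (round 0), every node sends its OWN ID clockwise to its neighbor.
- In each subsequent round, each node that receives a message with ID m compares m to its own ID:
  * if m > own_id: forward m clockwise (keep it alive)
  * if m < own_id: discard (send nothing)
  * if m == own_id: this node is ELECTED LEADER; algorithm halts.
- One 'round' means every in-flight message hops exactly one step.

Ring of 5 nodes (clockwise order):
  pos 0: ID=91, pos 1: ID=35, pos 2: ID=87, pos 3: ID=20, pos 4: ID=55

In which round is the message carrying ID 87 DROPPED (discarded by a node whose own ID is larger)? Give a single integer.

Round 1: pos1(id35) recv 91: fwd; pos2(id87) recv 35: drop; pos3(id20) recv 87: fwd; pos4(id55) recv 20: drop; pos0(id91) recv 55: drop
Round 2: pos2(id87) recv 91: fwd; pos4(id55) recv 87: fwd
Round 3: pos3(id20) recv 91: fwd; pos0(id91) recv 87: drop
Round 4: pos4(id55) recv 91: fwd
Round 5: pos0(id91) recv 91: ELECTED
Message ID 87 originates at pos 2; dropped at pos 0 in round 3

Answer: 3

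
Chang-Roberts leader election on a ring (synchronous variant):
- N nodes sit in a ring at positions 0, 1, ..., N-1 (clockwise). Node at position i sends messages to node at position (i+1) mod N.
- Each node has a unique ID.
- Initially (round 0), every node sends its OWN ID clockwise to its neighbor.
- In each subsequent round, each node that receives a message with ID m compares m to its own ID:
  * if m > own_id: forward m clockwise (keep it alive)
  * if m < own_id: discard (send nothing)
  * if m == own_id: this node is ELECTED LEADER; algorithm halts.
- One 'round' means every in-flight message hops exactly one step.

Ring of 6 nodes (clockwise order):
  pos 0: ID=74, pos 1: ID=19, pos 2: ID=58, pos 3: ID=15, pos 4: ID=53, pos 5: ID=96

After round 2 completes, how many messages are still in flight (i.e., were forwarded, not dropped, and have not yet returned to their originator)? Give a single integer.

Answer: 3

Derivation:
Round 1: pos1(id19) recv 74: fwd; pos2(id58) recv 19: drop; pos3(id15) recv 58: fwd; pos4(id53) recv 15: drop; pos5(id96) recv 53: drop; pos0(id74) recv 96: fwd
Round 2: pos2(id58) recv 74: fwd; pos4(id53) recv 58: fwd; pos1(id19) recv 96: fwd
After round 2: 3 messages still in flight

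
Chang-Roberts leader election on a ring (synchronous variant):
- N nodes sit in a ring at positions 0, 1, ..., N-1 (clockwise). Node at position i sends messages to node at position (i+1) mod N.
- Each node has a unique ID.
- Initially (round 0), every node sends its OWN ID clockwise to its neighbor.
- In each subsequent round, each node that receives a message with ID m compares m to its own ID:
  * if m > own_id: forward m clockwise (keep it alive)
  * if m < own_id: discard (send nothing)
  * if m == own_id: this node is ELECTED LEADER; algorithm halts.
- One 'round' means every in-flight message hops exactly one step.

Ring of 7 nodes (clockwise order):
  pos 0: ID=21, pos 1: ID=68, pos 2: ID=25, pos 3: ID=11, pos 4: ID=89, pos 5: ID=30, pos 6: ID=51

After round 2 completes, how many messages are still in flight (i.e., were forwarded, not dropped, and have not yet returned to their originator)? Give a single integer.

Answer: 2

Derivation:
Round 1: pos1(id68) recv 21: drop; pos2(id25) recv 68: fwd; pos3(id11) recv 25: fwd; pos4(id89) recv 11: drop; pos5(id30) recv 89: fwd; pos6(id51) recv 30: drop; pos0(id21) recv 51: fwd
Round 2: pos3(id11) recv 68: fwd; pos4(id89) recv 25: drop; pos6(id51) recv 89: fwd; pos1(id68) recv 51: drop
After round 2: 2 messages still in flight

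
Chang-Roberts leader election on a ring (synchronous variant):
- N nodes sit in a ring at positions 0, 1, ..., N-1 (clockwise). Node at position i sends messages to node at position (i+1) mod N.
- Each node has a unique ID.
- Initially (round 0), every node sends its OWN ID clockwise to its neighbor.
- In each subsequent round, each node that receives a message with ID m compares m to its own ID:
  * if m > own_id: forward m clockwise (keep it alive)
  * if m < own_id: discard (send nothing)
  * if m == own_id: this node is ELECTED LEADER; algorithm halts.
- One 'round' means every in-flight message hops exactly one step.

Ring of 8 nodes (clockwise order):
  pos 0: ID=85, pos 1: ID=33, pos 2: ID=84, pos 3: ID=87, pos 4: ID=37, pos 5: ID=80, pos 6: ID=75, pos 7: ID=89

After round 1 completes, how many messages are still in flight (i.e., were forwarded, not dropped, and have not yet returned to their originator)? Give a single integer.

Round 1: pos1(id33) recv 85: fwd; pos2(id84) recv 33: drop; pos3(id87) recv 84: drop; pos4(id37) recv 87: fwd; pos5(id80) recv 37: drop; pos6(id75) recv 80: fwd; pos7(id89) recv 75: drop; pos0(id85) recv 89: fwd
After round 1: 4 messages still in flight

Answer: 4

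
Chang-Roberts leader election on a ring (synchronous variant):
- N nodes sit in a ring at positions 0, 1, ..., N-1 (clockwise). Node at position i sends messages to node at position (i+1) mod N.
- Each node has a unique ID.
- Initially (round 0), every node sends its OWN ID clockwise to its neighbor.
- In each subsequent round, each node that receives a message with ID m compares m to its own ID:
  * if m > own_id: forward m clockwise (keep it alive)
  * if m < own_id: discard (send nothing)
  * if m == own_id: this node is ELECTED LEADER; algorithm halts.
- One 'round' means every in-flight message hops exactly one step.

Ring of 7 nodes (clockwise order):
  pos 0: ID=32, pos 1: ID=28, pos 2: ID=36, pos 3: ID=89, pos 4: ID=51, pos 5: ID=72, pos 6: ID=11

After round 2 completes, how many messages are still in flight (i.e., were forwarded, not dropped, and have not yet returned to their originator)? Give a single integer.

Round 1: pos1(id28) recv 32: fwd; pos2(id36) recv 28: drop; pos3(id89) recv 36: drop; pos4(id51) recv 89: fwd; pos5(id72) recv 51: drop; pos6(id11) recv 72: fwd; pos0(id32) recv 11: drop
Round 2: pos2(id36) recv 32: drop; pos5(id72) recv 89: fwd; pos0(id32) recv 72: fwd
After round 2: 2 messages still in flight

Answer: 2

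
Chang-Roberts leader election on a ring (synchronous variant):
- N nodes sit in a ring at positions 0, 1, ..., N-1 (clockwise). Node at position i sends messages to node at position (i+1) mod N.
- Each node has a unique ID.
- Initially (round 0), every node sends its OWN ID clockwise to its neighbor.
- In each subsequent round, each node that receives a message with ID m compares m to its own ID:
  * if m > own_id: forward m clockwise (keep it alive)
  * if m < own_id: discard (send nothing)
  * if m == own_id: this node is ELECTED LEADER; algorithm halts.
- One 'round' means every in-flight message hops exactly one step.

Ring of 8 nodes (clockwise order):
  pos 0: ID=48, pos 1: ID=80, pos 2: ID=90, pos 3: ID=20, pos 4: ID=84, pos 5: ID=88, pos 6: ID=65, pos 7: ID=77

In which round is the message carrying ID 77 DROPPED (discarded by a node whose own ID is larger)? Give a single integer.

Answer: 2

Derivation:
Round 1: pos1(id80) recv 48: drop; pos2(id90) recv 80: drop; pos3(id20) recv 90: fwd; pos4(id84) recv 20: drop; pos5(id88) recv 84: drop; pos6(id65) recv 88: fwd; pos7(id77) recv 65: drop; pos0(id48) recv 77: fwd
Round 2: pos4(id84) recv 90: fwd; pos7(id77) recv 88: fwd; pos1(id80) recv 77: drop
Round 3: pos5(id88) recv 90: fwd; pos0(id48) recv 88: fwd
Round 4: pos6(id65) recv 90: fwd; pos1(id80) recv 88: fwd
Round 5: pos7(id77) recv 90: fwd; pos2(id90) recv 88: drop
Round 6: pos0(id48) recv 90: fwd
Round 7: pos1(id80) recv 90: fwd
Round 8: pos2(id90) recv 90: ELECTED
Message ID 77 originates at pos 7; dropped at pos 1 in round 2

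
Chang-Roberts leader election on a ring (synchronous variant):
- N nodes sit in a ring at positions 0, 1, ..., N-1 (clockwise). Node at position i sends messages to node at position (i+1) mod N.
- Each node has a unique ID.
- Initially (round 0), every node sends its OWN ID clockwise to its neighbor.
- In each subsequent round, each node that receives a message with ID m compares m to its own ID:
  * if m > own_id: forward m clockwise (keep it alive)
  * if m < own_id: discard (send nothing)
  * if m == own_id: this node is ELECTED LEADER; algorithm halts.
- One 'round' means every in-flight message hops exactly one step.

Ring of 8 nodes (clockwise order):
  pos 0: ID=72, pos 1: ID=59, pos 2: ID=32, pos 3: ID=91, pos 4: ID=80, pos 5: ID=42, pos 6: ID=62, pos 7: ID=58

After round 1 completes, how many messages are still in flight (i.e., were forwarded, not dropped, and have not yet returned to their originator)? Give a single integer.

Answer: 5

Derivation:
Round 1: pos1(id59) recv 72: fwd; pos2(id32) recv 59: fwd; pos3(id91) recv 32: drop; pos4(id80) recv 91: fwd; pos5(id42) recv 80: fwd; pos6(id62) recv 42: drop; pos7(id58) recv 62: fwd; pos0(id72) recv 58: drop
After round 1: 5 messages still in flight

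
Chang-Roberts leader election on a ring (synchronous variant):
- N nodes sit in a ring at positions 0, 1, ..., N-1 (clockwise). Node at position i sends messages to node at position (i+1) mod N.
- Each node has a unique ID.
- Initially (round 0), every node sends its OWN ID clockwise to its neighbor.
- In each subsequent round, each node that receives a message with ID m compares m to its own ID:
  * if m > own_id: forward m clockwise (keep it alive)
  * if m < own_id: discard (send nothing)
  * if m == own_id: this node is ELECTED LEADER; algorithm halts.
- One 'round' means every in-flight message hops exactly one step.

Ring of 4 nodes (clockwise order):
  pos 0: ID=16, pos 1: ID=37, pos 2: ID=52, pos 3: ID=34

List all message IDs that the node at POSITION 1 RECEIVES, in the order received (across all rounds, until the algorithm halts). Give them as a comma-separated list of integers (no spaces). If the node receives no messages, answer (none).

Answer: 16,34,52

Derivation:
Round 1: pos1(id37) recv 16: drop; pos2(id52) recv 37: drop; pos3(id34) recv 52: fwd; pos0(id16) recv 34: fwd
Round 2: pos0(id16) recv 52: fwd; pos1(id37) recv 34: drop
Round 3: pos1(id37) recv 52: fwd
Round 4: pos2(id52) recv 52: ELECTED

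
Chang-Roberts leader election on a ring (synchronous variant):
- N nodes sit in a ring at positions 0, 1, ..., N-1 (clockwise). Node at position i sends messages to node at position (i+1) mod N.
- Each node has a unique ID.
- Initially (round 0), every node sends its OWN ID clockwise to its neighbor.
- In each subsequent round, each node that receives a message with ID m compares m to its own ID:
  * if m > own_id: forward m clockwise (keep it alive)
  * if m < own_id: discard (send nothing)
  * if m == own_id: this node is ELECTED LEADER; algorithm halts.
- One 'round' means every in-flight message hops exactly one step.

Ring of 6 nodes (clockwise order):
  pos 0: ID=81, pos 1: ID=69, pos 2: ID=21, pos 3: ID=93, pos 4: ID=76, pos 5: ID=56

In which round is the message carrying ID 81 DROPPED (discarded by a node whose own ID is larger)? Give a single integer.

Round 1: pos1(id69) recv 81: fwd; pos2(id21) recv 69: fwd; pos3(id93) recv 21: drop; pos4(id76) recv 93: fwd; pos5(id56) recv 76: fwd; pos0(id81) recv 56: drop
Round 2: pos2(id21) recv 81: fwd; pos3(id93) recv 69: drop; pos5(id56) recv 93: fwd; pos0(id81) recv 76: drop
Round 3: pos3(id93) recv 81: drop; pos0(id81) recv 93: fwd
Round 4: pos1(id69) recv 93: fwd
Round 5: pos2(id21) recv 93: fwd
Round 6: pos3(id93) recv 93: ELECTED
Message ID 81 originates at pos 0; dropped at pos 3 in round 3

Answer: 3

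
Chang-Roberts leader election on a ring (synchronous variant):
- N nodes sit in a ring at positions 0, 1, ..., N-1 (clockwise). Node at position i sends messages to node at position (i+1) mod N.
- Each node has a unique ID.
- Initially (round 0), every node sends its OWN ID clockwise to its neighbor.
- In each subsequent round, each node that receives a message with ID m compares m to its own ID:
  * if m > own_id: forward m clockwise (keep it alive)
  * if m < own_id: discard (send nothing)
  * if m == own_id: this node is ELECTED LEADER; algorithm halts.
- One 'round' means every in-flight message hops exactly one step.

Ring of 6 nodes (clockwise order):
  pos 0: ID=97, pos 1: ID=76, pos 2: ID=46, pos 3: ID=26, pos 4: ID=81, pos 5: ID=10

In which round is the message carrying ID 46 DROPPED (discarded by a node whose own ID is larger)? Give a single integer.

Round 1: pos1(id76) recv 97: fwd; pos2(id46) recv 76: fwd; pos3(id26) recv 46: fwd; pos4(id81) recv 26: drop; pos5(id10) recv 81: fwd; pos0(id97) recv 10: drop
Round 2: pos2(id46) recv 97: fwd; pos3(id26) recv 76: fwd; pos4(id81) recv 46: drop; pos0(id97) recv 81: drop
Round 3: pos3(id26) recv 97: fwd; pos4(id81) recv 76: drop
Round 4: pos4(id81) recv 97: fwd
Round 5: pos5(id10) recv 97: fwd
Round 6: pos0(id97) recv 97: ELECTED
Message ID 46 originates at pos 2; dropped at pos 4 in round 2

Answer: 2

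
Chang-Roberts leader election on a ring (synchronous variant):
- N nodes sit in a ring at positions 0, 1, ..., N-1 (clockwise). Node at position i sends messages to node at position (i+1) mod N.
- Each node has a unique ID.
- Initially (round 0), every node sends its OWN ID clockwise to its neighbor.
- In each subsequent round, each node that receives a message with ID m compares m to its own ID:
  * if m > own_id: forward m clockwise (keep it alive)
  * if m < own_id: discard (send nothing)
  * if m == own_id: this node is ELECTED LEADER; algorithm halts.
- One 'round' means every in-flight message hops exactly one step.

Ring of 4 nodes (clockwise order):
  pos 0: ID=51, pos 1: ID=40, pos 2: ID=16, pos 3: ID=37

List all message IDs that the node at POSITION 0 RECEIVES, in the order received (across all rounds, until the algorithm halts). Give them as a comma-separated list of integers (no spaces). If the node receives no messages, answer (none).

Round 1: pos1(id40) recv 51: fwd; pos2(id16) recv 40: fwd; pos3(id37) recv 16: drop; pos0(id51) recv 37: drop
Round 2: pos2(id16) recv 51: fwd; pos3(id37) recv 40: fwd
Round 3: pos3(id37) recv 51: fwd; pos0(id51) recv 40: drop
Round 4: pos0(id51) recv 51: ELECTED

Answer: 37,40,51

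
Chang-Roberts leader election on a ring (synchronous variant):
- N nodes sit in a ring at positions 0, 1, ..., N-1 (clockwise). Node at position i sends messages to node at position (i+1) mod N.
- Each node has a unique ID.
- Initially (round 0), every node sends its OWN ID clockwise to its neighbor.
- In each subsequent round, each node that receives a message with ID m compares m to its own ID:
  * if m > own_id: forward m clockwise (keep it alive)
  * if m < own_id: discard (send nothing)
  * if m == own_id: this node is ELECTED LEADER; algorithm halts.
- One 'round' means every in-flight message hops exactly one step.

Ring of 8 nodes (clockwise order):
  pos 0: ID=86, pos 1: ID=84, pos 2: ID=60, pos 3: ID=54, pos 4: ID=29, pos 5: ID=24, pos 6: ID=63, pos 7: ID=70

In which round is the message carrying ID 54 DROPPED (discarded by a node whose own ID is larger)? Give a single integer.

Round 1: pos1(id84) recv 86: fwd; pos2(id60) recv 84: fwd; pos3(id54) recv 60: fwd; pos4(id29) recv 54: fwd; pos5(id24) recv 29: fwd; pos6(id63) recv 24: drop; pos7(id70) recv 63: drop; pos0(id86) recv 70: drop
Round 2: pos2(id60) recv 86: fwd; pos3(id54) recv 84: fwd; pos4(id29) recv 60: fwd; pos5(id24) recv 54: fwd; pos6(id63) recv 29: drop
Round 3: pos3(id54) recv 86: fwd; pos4(id29) recv 84: fwd; pos5(id24) recv 60: fwd; pos6(id63) recv 54: drop
Round 4: pos4(id29) recv 86: fwd; pos5(id24) recv 84: fwd; pos6(id63) recv 60: drop
Round 5: pos5(id24) recv 86: fwd; pos6(id63) recv 84: fwd
Round 6: pos6(id63) recv 86: fwd; pos7(id70) recv 84: fwd
Round 7: pos7(id70) recv 86: fwd; pos0(id86) recv 84: drop
Round 8: pos0(id86) recv 86: ELECTED
Message ID 54 originates at pos 3; dropped at pos 6 in round 3

Answer: 3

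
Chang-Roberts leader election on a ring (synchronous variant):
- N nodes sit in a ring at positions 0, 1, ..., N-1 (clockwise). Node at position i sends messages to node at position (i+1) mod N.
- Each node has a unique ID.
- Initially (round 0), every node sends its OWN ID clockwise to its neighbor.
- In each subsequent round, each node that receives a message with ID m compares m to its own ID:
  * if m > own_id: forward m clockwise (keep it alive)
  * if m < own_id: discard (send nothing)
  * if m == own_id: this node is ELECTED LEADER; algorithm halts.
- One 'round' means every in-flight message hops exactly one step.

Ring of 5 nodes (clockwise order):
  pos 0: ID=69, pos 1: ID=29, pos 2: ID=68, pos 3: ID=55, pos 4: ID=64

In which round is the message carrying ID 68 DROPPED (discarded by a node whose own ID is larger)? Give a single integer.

Answer: 3

Derivation:
Round 1: pos1(id29) recv 69: fwd; pos2(id68) recv 29: drop; pos3(id55) recv 68: fwd; pos4(id64) recv 55: drop; pos0(id69) recv 64: drop
Round 2: pos2(id68) recv 69: fwd; pos4(id64) recv 68: fwd
Round 3: pos3(id55) recv 69: fwd; pos0(id69) recv 68: drop
Round 4: pos4(id64) recv 69: fwd
Round 5: pos0(id69) recv 69: ELECTED
Message ID 68 originates at pos 2; dropped at pos 0 in round 3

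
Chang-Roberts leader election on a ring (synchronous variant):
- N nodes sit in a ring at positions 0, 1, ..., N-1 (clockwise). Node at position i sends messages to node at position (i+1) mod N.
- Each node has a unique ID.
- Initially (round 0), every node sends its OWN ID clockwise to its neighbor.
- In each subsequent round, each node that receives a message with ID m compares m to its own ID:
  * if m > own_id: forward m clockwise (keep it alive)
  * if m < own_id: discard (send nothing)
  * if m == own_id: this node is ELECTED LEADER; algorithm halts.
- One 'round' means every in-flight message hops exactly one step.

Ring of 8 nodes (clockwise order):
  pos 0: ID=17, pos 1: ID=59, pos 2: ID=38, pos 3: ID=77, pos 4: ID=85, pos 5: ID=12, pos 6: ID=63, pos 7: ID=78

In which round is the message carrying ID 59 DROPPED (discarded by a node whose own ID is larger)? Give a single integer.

Answer: 2

Derivation:
Round 1: pos1(id59) recv 17: drop; pos2(id38) recv 59: fwd; pos3(id77) recv 38: drop; pos4(id85) recv 77: drop; pos5(id12) recv 85: fwd; pos6(id63) recv 12: drop; pos7(id78) recv 63: drop; pos0(id17) recv 78: fwd
Round 2: pos3(id77) recv 59: drop; pos6(id63) recv 85: fwd; pos1(id59) recv 78: fwd
Round 3: pos7(id78) recv 85: fwd; pos2(id38) recv 78: fwd
Round 4: pos0(id17) recv 85: fwd; pos3(id77) recv 78: fwd
Round 5: pos1(id59) recv 85: fwd; pos4(id85) recv 78: drop
Round 6: pos2(id38) recv 85: fwd
Round 7: pos3(id77) recv 85: fwd
Round 8: pos4(id85) recv 85: ELECTED
Message ID 59 originates at pos 1; dropped at pos 3 in round 2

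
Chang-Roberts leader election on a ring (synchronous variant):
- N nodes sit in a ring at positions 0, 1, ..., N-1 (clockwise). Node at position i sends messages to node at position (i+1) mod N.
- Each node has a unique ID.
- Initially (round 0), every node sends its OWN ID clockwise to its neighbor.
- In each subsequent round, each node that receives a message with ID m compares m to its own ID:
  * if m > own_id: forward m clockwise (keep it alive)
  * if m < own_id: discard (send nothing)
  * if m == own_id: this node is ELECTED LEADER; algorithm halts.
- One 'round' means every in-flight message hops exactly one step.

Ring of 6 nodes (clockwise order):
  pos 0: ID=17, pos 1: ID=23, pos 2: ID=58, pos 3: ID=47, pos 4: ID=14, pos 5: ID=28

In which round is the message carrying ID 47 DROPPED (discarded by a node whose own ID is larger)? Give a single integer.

Answer: 5

Derivation:
Round 1: pos1(id23) recv 17: drop; pos2(id58) recv 23: drop; pos3(id47) recv 58: fwd; pos4(id14) recv 47: fwd; pos5(id28) recv 14: drop; pos0(id17) recv 28: fwd
Round 2: pos4(id14) recv 58: fwd; pos5(id28) recv 47: fwd; pos1(id23) recv 28: fwd
Round 3: pos5(id28) recv 58: fwd; pos0(id17) recv 47: fwd; pos2(id58) recv 28: drop
Round 4: pos0(id17) recv 58: fwd; pos1(id23) recv 47: fwd
Round 5: pos1(id23) recv 58: fwd; pos2(id58) recv 47: drop
Round 6: pos2(id58) recv 58: ELECTED
Message ID 47 originates at pos 3; dropped at pos 2 in round 5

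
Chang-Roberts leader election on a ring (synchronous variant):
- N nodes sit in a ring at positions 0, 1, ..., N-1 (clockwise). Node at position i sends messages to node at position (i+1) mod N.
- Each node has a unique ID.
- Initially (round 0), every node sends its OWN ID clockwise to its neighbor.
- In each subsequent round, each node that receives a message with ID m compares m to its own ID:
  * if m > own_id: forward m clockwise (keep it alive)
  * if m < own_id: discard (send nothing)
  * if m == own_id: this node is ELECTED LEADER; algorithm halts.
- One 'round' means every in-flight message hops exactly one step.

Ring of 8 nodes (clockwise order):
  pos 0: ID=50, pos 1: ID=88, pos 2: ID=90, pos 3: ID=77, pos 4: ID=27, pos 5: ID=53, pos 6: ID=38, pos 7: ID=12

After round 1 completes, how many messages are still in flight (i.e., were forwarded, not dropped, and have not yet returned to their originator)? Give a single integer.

Answer: 4

Derivation:
Round 1: pos1(id88) recv 50: drop; pos2(id90) recv 88: drop; pos3(id77) recv 90: fwd; pos4(id27) recv 77: fwd; pos5(id53) recv 27: drop; pos6(id38) recv 53: fwd; pos7(id12) recv 38: fwd; pos0(id50) recv 12: drop
After round 1: 4 messages still in flight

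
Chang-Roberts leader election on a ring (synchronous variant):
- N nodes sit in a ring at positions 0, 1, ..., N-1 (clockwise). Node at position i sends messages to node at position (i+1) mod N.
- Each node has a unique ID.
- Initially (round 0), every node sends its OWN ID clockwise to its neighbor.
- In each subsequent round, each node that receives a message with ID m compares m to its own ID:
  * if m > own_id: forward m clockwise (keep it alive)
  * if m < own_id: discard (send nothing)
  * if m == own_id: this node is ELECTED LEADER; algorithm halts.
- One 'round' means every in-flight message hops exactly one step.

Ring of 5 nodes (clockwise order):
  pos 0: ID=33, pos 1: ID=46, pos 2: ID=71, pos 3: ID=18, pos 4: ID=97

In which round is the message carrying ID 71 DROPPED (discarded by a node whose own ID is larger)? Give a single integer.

Round 1: pos1(id46) recv 33: drop; pos2(id71) recv 46: drop; pos3(id18) recv 71: fwd; pos4(id97) recv 18: drop; pos0(id33) recv 97: fwd
Round 2: pos4(id97) recv 71: drop; pos1(id46) recv 97: fwd
Round 3: pos2(id71) recv 97: fwd
Round 4: pos3(id18) recv 97: fwd
Round 5: pos4(id97) recv 97: ELECTED
Message ID 71 originates at pos 2; dropped at pos 4 in round 2

Answer: 2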